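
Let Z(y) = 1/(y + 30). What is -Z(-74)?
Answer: 1/44 ≈ 0.022727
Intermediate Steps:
Z(y) = 1/(30 + y)
-Z(-74) = -1/(30 - 74) = -1/(-44) = -1*(-1/44) = 1/44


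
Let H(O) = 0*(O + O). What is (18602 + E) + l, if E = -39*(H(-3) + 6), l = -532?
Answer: 17836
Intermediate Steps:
H(O) = 0 (H(O) = 0*(2*O) = 0)
E = -234 (E = -39*(0 + 6) = -39*6 = -234)
(18602 + E) + l = (18602 - 234) - 532 = 18368 - 532 = 17836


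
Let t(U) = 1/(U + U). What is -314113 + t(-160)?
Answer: -100516161/320 ≈ -3.1411e+5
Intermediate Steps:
t(U) = 1/(2*U)
-314113 + t(-160) = -314113 + (1/2)/(-160) = -314113 + (1/2)*(-1/160) = -314113 - 1/320 = -100516161/320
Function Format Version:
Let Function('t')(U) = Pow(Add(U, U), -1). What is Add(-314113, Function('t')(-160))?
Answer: Rational(-100516161, 320) ≈ -3.1411e+5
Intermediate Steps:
Function('t')(U) = Mul(Rational(1, 2), Pow(U, -1)) (Function('t')(U) = Pow(Mul(2, U), -1) = Mul(Rational(1, 2), Pow(U, -1)))
Add(-314113, Function('t')(-160)) = Add(-314113, Mul(Rational(1, 2), Pow(-160, -1))) = Add(-314113, Mul(Rational(1, 2), Rational(-1, 160))) = Add(-314113, Rational(-1, 320)) = Rational(-100516161, 320)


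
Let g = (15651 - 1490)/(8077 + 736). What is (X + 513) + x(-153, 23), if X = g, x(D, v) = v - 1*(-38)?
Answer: 724689/1259 ≈ 575.61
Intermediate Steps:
g = 2023/1259 (g = 14161/8813 = 14161*(1/8813) = 2023/1259 ≈ 1.6068)
x(D, v) = 38 + v (x(D, v) = v + 38 = 38 + v)
X = 2023/1259 ≈ 1.6068
(X + 513) + x(-153, 23) = (2023/1259 + 513) + (38 + 23) = 647890/1259 + 61 = 724689/1259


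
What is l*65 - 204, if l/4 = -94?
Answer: -24644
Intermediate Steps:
l = -376 (l = 4*(-94) = -376)
l*65 - 204 = -376*65 - 204 = -24440 - 204 = -24644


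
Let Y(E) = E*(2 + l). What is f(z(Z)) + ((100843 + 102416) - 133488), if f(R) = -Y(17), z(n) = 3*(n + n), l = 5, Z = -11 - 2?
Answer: 69652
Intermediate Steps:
Z = -13
Y(E) = 7*E (Y(E) = E*(2 + 5) = E*7 = 7*E)
z(n) = 6*n (z(n) = 3*(2*n) = 6*n)
f(R) = -119 (f(R) = -7*17 = -1*119 = -119)
f(z(Z)) + ((100843 + 102416) - 133488) = -119 + ((100843 + 102416) - 133488) = -119 + (203259 - 133488) = -119 + 69771 = 69652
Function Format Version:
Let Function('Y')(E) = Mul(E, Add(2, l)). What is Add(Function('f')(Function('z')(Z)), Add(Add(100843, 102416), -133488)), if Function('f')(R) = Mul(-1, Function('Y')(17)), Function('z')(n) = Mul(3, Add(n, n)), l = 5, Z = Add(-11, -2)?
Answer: 69652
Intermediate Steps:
Z = -13
Function('Y')(E) = Mul(7, E) (Function('Y')(E) = Mul(E, Add(2, 5)) = Mul(E, 7) = Mul(7, E))
Function('z')(n) = Mul(6, n) (Function('z')(n) = Mul(3, Mul(2, n)) = Mul(6, n))
Function('f')(R) = -119 (Function('f')(R) = Mul(-1, Mul(7, 17)) = Mul(-1, 119) = -119)
Add(Function('f')(Function('z')(Z)), Add(Add(100843, 102416), -133488)) = Add(-119, Add(Add(100843, 102416), -133488)) = Add(-119, Add(203259, -133488)) = Add(-119, 69771) = 69652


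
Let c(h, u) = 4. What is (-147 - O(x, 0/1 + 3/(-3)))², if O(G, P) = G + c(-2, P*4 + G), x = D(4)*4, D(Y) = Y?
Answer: 27889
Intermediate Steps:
x = 16 (x = 4*4 = 16)
O(G, P) = 4 + G (O(G, P) = G + 4 = 4 + G)
(-147 - O(x, 0/1 + 3/(-3)))² = (-147 - (4 + 16))² = (-147 - 1*20)² = (-147 - 20)² = (-167)² = 27889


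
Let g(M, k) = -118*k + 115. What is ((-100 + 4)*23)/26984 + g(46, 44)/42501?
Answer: -28854997/143355873 ≈ -0.20128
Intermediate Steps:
g(M, k) = 115 - 118*k
((-100 + 4)*23)/26984 + g(46, 44)/42501 = ((-100 + 4)*23)/26984 + (115 - 118*44)/42501 = -96*23*(1/26984) + (115 - 5192)*(1/42501) = -2208*1/26984 - 5077*1/42501 = -276/3373 - 5077/42501 = -28854997/143355873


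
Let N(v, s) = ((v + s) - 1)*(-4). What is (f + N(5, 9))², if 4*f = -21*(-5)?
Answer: 10609/16 ≈ 663.06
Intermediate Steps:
N(v, s) = 4 - 4*s - 4*v (N(v, s) = ((s + v) - 1)*(-4) = (-1 + s + v)*(-4) = 4 - 4*s - 4*v)
f = 105/4 (f = (-21*(-5))/4 = (¼)*105 = 105/4 ≈ 26.250)
(f + N(5, 9))² = (105/4 + (4 - 4*9 - 4*5))² = (105/4 + (4 - 36 - 20))² = (105/4 - 52)² = (-103/4)² = 10609/16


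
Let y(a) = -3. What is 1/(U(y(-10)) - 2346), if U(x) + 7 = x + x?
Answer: -1/2359 ≈ -0.00042391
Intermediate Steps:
U(x) = -7 + 2*x (U(x) = -7 + (x + x) = -7 + 2*x)
1/(U(y(-10)) - 2346) = 1/((-7 + 2*(-3)) - 2346) = 1/((-7 - 6) - 2346) = 1/(-13 - 2346) = 1/(-2359) = -1/2359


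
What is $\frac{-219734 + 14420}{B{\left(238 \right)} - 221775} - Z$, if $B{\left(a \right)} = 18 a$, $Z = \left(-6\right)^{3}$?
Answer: $\frac{15727790}{72497} \approx 216.94$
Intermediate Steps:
$Z = -216$
$\frac{-219734 + 14420}{B{\left(238 \right)} - 221775} - Z = \frac{-219734 + 14420}{18 \cdot 238 - 221775} - -216 = - \frac{205314}{4284 - 221775} + 216 = - \frac{205314}{-217491} + 216 = \left(-205314\right) \left(- \frac{1}{217491}\right) + 216 = \frac{68438}{72497} + 216 = \frac{15727790}{72497}$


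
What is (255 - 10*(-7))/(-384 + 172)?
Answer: -325/212 ≈ -1.5330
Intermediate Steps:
(255 - 10*(-7))/(-384 + 172) = (255 + 70)/(-212) = 325*(-1/212) = -325/212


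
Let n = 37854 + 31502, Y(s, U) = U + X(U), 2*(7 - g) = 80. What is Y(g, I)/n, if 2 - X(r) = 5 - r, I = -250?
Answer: -503/69356 ≈ -0.0072524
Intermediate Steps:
g = -33 (g = 7 - 1/2*80 = 7 - 40 = -33)
X(r) = -3 + r (X(r) = 2 - (5 - r) = 2 + (-5 + r) = -3 + r)
Y(s, U) = -3 + 2*U (Y(s, U) = U + (-3 + U) = -3 + 2*U)
n = 69356
Y(g, I)/n = (-3 + 2*(-250))/69356 = (-3 - 500)*(1/69356) = -503*1/69356 = -503/69356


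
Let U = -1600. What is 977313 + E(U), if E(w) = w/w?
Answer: 977314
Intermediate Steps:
E(w) = 1
977313 + E(U) = 977313 + 1 = 977314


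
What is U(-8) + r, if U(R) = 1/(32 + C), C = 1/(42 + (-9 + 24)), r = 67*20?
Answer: 2445557/1825 ≈ 1340.0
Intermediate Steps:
r = 1340
C = 1/57 (C = 1/(42 + 15) = 1/57 ≈ 0.017544)
U(R) = 57/1825 (U(R) = 1/(32 + 1/57) = 1/(1825/57) = 57/1825)
U(-8) + r = 57/1825 + 1340 = 2445557/1825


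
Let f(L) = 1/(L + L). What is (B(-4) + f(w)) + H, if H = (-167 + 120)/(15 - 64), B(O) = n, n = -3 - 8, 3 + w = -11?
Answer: -1975/196 ≈ -10.077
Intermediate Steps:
w = -14 (w = -3 - 11 = -14)
n = -11
B(O) = -11
f(L) = 1/(2*L)
H = 47/49 (H = -47/(-49) = -47*(-1/49) = 47/49 ≈ 0.95918)
(B(-4) + f(w)) + H = (-11 + (½)/(-14)) + 47/49 = (-11 + (½)*(-1/14)) + 47/49 = (-11 - 1/28) + 47/49 = -309/28 + 47/49 = -1975/196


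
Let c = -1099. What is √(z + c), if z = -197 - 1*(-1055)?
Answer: I*√241 ≈ 15.524*I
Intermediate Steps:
z = 858 (z = -197 + 1055 = 858)
√(z + c) = √(858 - 1099) = √(-241) = I*√241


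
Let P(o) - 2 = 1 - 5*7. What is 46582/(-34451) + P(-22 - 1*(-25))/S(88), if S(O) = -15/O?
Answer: 96315286/516765 ≈ 186.38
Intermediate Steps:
P(o) = -32 (P(o) = 2 + (1 - 5*7) = 2 + (1 - 35) = 2 - 34 = -32)
46582/(-34451) + P(-22 - 1*(-25))/S(88) = 46582/(-34451) - 32/((-15/88)) = 46582*(-1/34451) - 32/((-15*1/88)) = -46582/34451 - 32/(-15/88) = -46582/34451 - 32*(-88/15) = -46582/34451 + 2816/15 = 96315286/516765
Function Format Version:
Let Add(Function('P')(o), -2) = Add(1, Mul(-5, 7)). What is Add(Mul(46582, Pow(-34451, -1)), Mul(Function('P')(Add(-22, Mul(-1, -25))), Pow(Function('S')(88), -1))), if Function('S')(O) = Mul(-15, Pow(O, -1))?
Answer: Rational(96315286, 516765) ≈ 186.38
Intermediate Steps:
Function('P')(o) = -32 (Function('P')(o) = Add(2, Add(1, Mul(-5, 7))) = Add(2, Add(1, -35)) = Add(2, -34) = -32)
Add(Mul(46582, Pow(-34451, -1)), Mul(Function('P')(Add(-22, Mul(-1, -25))), Pow(Function('S')(88), -1))) = Add(Mul(46582, Pow(-34451, -1)), Mul(-32, Pow(Mul(-15, Pow(88, -1)), -1))) = Add(Mul(46582, Rational(-1, 34451)), Mul(-32, Pow(Mul(-15, Rational(1, 88)), -1))) = Add(Rational(-46582, 34451), Mul(-32, Pow(Rational(-15, 88), -1))) = Add(Rational(-46582, 34451), Mul(-32, Rational(-88, 15))) = Add(Rational(-46582, 34451), Rational(2816, 15)) = Rational(96315286, 516765)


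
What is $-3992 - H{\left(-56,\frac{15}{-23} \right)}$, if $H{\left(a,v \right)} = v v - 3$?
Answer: $- \frac{2110406}{529} \approx -3989.4$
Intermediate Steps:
$H{\left(a,v \right)} = -3 + v^{2}$ ($H{\left(a,v \right)} = v^{2} - 3 = -3 + v^{2}$)
$-3992 - H{\left(-56,\frac{15}{-23} \right)} = -3992 - \left(-3 + \left(\frac{15}{-23}\right)^{2}\right) = -3992 - \left(-3 + \left(15 \left(- \frac{1}{23}\right)\right)^{2}\right) = -3992 - \left(-3 + \left(- \frac{15}{23}\right)^{2}\right) = -3992 - \left(-3 + \frac{225}{529}\right) = -3992 - - \frac{1362}{529} = -3992 + \frac{1362}{529} = - \frac{2110406}{529}$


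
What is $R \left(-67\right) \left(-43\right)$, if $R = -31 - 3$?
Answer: $-97954$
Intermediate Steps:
$R = -34$ ($R = -31 - 3 = -34$)
$R \left(-67\right) \left(-43\right) = \left(-34\right) \left(-67\right) \left(-43\right) = 2278 \left(-43\right) = -97954$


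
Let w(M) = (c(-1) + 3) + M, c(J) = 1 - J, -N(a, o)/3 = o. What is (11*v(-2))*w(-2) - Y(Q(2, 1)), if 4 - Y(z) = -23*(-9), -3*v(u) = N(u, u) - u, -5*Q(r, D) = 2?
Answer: 115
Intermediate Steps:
Q(r, D) = -⅖ (Q(r, D) = -⅕*2 = -⅖)
N(a, o) = -3*o
v(u) = 4*u/3 (v(u) = -(-3*u - u)/3 = -(-4)*u/3 = 4*u/3)
Y(z) = -203 (Y(z) = 4 - (-23)*(-9) = 4 - 1*207 = 4 - 207 = -203)
w(M) = 5 + M (w(M) = ((1 - 1*(-1)) + 3) + M = ((1 + 1) + 3) + M = (2 + 3) + M = 5 + M)
(11*v(-2))*w(-2) - Y(Q(2, 1)) = (11*((4/3)*(-2)))*(5 - 2) - 1*(-203) = (11*(-8/3))*3 + 203 = -88/3*3 + 203 = -88 + 203 = 115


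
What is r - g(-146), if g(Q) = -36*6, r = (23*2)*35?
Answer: 1826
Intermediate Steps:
r = 1610 (r = 46*35 = 1610)
g(Q) = -216
r - g(-146) = 1610 - 1*(-216) = 1610 + 216 = 1826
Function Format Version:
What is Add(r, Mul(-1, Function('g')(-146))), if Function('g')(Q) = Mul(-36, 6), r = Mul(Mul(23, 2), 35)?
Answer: 1826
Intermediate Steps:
r = 1610 (r = Mul(46, 35) = 1610)
Function('g')(Q) = -216
Add(r, Mul(-1, Function('g')(-146))) = Add(1610, Mul(-1, -216)) = Add(1610, 216) = 1826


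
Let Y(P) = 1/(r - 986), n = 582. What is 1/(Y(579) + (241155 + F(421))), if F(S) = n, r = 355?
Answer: 631/152536046 ≈ 4.1367e-6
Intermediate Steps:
Y(P) = -1/631 (Y(P) = 1/(355 - 986) = 1/(-631) = -1/631)
F(S) = 582
1/(Y(579) + (241155 + F(421))) = 1/(-1/631 + (241155 + 582)) = 1/(-1/631 + 241737) = 1/(152536046/631) = 631/152536046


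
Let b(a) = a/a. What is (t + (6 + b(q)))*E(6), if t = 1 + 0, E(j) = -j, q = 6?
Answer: -48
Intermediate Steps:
b(a) = 1
t = 1
(t + (6 + b(q)))*E(6) = (1 + (6 + 1))*(-1*6) = (1 + 7)*(-6) = 8*(-6) = -48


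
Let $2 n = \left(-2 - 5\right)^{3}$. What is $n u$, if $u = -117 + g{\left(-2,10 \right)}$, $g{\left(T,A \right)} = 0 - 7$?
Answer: $21266$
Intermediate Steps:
$g{\left(T,A \right)} = -7$ ($g{\left(T,A \right)} = 0 - 7 = -7$)
$n = - \frac{343}{2}$ ($n = \frac{\left(-2 - 5\right)^{3}}{2} = \frac{\left(-7\right)^{3}}{2} = \frac{1}{2} \left(-343\right) = - \frac{343}{2} \approx -171.5$)
$u = -124$ ($u = -117 - 7 = -124$)
$n u = \left(- \frac{343}{2}\right) \left(-124\right) = 21266$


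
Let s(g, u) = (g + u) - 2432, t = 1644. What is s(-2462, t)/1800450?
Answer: -65/36009 ≈ -0.0018051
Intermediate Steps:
s(g, u) = -2432 + g + u
s(-2462, t)/1800450 = (-2432 - 2462 + 1644)/1800450 = -3250*1/1800450 = -65/36009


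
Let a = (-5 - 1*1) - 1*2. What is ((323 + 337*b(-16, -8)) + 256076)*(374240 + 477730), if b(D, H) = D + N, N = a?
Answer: 211553522670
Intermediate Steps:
a = -8 (a = (-5 - 1) - 2 = -6 - 2 = -8)
N = -8
b(D, H) = -8 + D (b(D, H) = D - 8 = -8 + D)
((323 + 337*b(-16, -8)) + 256076)*(374240 + 477730) = ((323 + 337*(-8 - 16)) + 256076)*(374240 + 477730) = ((323 + 337*(-24)) + 256076)*851970 = ((323 - 8088) + 256076)*851970 = (-7765 + 256076)*851970 = 248311*851970 = 211553522670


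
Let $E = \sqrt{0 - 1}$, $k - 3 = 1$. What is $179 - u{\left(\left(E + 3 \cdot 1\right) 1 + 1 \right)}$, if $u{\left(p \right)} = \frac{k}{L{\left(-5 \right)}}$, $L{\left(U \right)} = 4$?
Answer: $178$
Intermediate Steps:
$k = 4$ ($k = 3 + 1 = 4$)
$E = i$ ($E = \sqrt{-1} = i \approx 1.0 i$)
$u{\left(p \right)} = 1$ ($u{\left(p \right)} = \frac{4}{4} = 4 \cdot \frac{1}{4} = 1$)
$179 - u{\left(\left(E + 3 \cdot 1\right) 1 + 1 \right)} = 179 - 1 = 178$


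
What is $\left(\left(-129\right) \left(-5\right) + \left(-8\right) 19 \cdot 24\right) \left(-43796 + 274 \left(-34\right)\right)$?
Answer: $159495336$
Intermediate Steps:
$\left(\left(-129\right) \left(-5\right) + \left(-8\right) 19 \cdot 24\right) \left(-43796 + 274 \left(-34\right)\right) = \left(645 - 3648\right) \left(-43796 - 9316\right) = \left(645 - 3648\right) \left(-53112\right) = \left(-3003\right) \left(-53112\right) = 159495336$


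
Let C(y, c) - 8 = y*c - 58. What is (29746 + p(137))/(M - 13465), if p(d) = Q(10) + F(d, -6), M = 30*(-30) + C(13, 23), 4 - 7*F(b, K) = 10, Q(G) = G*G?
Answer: -52229/24703 ≈ -2.1143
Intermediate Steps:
Q(G) = G**2
C(y, c) = -50 + c*y (C(y, c) = 8 + (y*c - 58) = 8 + (c*y - 58) = 8 + (-58 + c*y) = -50 + c*y)
F(b, K) = -6/7 (F(b, K) = 4/7 - 1/7*10 = 4/7 - 10/7 = -6/7)
M = -651 (M = 30*(-30) + (-50 + 23*13) = -900 + (-50 + 299) = -900 + 249 = -651)
p(d) = 694/7 (p(d) = 10**2 - 6/7 = 100 - 6/7 = 694/7)
(29746 + p(137))/(M - 13465) = (29746 + 694/7)/(-651 - 13465) = (208916/7)/(-14116) = (208916/7)*(-1/14116) = -52229/24703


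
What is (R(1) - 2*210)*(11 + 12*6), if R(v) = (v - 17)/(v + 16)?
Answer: -593948/17 ≈ -34938.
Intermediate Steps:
R(v) = (-17 + v)/(16 + v)
(R(1) - 2*210)*(11 + 12*6) = ((-17 + 1)/(16 + 1) - 2*210)*(11 + 12*6) = (-16/17 - 420)*(11 + 72) = ((1/17)*(-16) - 420)*83 = (-16/17 - 420)*83 = -7156/17*83 = -593948/17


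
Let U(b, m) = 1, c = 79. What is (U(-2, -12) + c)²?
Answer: 6400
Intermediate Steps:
(U(-2, -12) + c)² = (1 + 79)² = 80² = 6400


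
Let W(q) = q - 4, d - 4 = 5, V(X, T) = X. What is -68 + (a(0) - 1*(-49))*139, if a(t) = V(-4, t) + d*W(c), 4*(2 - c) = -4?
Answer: 4936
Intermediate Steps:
c = 3 (c = 2 - ¼*(-4) = 2 + 1 = 3)
d = 9 (d = 4 + 5 = 9)
W(q) = -4 + q
a(t) = -13 (a(t) = -4 + 9*(-4 + 3) = -4 + 9*(-1) = -4 - 9 = -13)
-68 + (a(0) - 1*(-49))*139 = -68 + (-13 - 1*(-49))*139 = -68 + (-13 + 49)*139 = -68 + 36*139 = -68 + 5004 = 4936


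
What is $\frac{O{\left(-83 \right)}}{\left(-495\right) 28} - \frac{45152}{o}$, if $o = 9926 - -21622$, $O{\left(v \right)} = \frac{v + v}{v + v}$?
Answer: $- \frac{4741199}{3312540} \approx -1.4313$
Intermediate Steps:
$O{\left(v \right)} = 1$ ($O{\left(v \right)} = \frac{2 v}{2 v} = 2 v \frac{1}{2 v} = 1$)
$o = 31548$ ($o = 9926 + 21622 = 31548$)
$\frac{O{\left(-83 \right)}}{\left(-495\right) 28} - \frac{45152}{o} = 1 \frac{1}{\left(-495\right) 28} - \frac{45152}{31548} = 1 \frac{1}{-13860} - \frac{11288}{7887} = 1 \left(- \frac{1}{13860}\right) - \frac{11288}{7887} = - \frac{1}{13860} - \frac{11288}{7887} = - \frac{4741199}{3312540}$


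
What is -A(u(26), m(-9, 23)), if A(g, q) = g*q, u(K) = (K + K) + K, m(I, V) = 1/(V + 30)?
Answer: -78/53 ≈ -1.4717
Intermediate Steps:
m(I, V) = 1/(30 + V)
u(K) = 3*K (u(K) = 2*K + K = 3*K)
-A(u(26), m(-9, 23)) = -3*26/(30 + 23) = -78/53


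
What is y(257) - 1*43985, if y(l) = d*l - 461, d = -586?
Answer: -195048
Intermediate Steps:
y(l) = -461 - 586*l (y(l) = -586*l - 461 = -461 - 586*l)
y(257) - 1*43985 = (-461 - 586*257) - 1*43985 = (-461 - 150602) - 43985 = -151063 - 43985 = -195048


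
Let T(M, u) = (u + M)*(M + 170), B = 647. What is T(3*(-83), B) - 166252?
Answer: -197694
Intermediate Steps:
T(M, u) = (170 + M)*(M + u) (T(M, u) = (M + u)*(170 + M) = (170 + M)*(M + u))
T(3*(-83), B) - 166252 = ((3*(-83))² + 170*(3*(-83)) + 170*647 + (3*(-83))*647) - 166252 = ((-249)² + 170*(-249) + 109990 - 249*647) - 166252 = (62001 - 42330 + 109990 - 161103) - 166252 = -31442 - 166252 = -197694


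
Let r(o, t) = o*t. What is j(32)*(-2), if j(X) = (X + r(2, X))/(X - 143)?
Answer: 64/37 ≈ 1.7297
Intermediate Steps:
j(X) = 3*X/(-143 + X) (j(X) = (X + 2*X)/(X - 143) = (3*X)/(-143 + X) = 3*X/(-143 + X))
j(32)*(-2) = (3*32/(-143 + 32))*(-2) = (3*32/(-111))*(-2) = (3*32*(-1/111))*(-2) = -32/37*(-2) = 64/37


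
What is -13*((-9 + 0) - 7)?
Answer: 208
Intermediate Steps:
-13*((-9 + 0) - 7) = -13*(-9 - 7) = -13*(-16) = 208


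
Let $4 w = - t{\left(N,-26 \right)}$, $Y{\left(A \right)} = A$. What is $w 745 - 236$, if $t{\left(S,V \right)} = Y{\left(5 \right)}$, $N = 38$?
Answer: $- \frac{4669}{4} \approx -1167.3$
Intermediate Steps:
$t{\left(S,V \right)} = 5$
$w = - \frac{5}{4}$ ($w = \frac{\left(-1\right) 5}{4} = \frac{1}{4} \left(-5\right) = - \frac{5}{4} \approx -1.25$)
$w 745 - 236 = \left(- \frac{5}{4}\right) 745 - 236 = - \frac{3725}{4} - 236 = - \frac{4669}{4}$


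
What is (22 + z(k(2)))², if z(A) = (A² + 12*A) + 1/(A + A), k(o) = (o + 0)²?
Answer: 474721/64 ≈ 7417.5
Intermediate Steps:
k(o) = o²
z(A) = A² + 1/(2*A) + 12*A (z(A) = (A² + 12*A) + 1/(2*A) = A² + 1/(2*A) + 12*A)
(22 + z(k(2)))² = (22 + ((2²)² + 1/(2*(2²)) + 12*2²))² = (22 + (4² + (½)/4 + 12*4))² = (22 + (16 + (½)*(¼) + 48))² = (22 + (16 + ⅛ + 48))² = (22 + 513/8)² = (689/8)² = 474721/64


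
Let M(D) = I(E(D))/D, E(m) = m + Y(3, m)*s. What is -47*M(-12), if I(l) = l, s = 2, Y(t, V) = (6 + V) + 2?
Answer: -235/3 ≈ -78.333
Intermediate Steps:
Y(t, V) = 8 + V
E(m) = 16 + 3*m (E(m) = m + (8 + m)*2 = m + (16 + 2*m) = 16 + 3*m)
M(D) = (16 + 3*D)/D
-47*M(-12) = -47*(3 + 16/(-12)) = -47*(3 + 16*(-1/12)) = -47*(3 - 4/3) = -47*5/3 = -235/3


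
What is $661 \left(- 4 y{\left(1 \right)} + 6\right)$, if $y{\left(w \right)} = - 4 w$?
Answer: $14542$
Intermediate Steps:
$661 \left(- 4 y{\left(1 \right)} + 6\right) = 661 \left(- 4 \left(\left(-4\right) 1\right) + 6\right) = 661 \left(\left(-4\right) \left(-4\right) + 6\right) = 661 \left(16 + 6\right) = 661 \cdot 22 = 14542$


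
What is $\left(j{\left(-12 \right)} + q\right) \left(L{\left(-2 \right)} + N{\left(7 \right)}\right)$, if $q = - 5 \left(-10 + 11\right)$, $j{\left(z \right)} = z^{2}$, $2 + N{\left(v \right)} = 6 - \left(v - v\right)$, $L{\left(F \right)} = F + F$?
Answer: $0$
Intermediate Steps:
$L{\left(F \right)} = 2 F$
$N{\left(v \right)} = 4$ ($N{\left(v \right)} = -2 + \left(6 - \left(v - v\right)\right) = -2 + \left(6 - 0\right) = -2 + \left(6 + 0\right) = -2 + 6 = 4$)
$q = -5$ ($q = \left(-5\right) 1 = -5$)
$\left(j{\left(-12 \right)} + q\right) \left(L{\left(-2 \right)} + N{\left(7 \right)}\right) = \left(\left(-12\right)^{2} - 5\right) \left(2 \left(-2\right) + 4\right) = \left(144 - 5\right) \left(-4 + 4\right) = 139 \cdot 0 = 0$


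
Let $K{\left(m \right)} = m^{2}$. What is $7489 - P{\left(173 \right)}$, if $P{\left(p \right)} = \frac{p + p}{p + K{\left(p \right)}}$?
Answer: $\frac{651542}{87} \approx 7489.0$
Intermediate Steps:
$P{\left(p \right)} = \frac{2 p}{p + p^{2}}$ ($P{\left(p \right)} = \frac{p + p}{p + p^{2}} = \frac{2 p}{p + p^{2}}$)
$7489 - P{\left(173 \right)} = 7489 - \frac{2}{1 + 173} = 7489 - \frac{2}{174} = 7489 - 2 \cdot \frac{1}{174} = 7489 - \frac{1}{87} = \frac{651542}{87}$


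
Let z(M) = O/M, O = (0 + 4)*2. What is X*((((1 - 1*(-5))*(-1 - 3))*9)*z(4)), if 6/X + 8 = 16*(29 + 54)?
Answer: -108/55 ≈ -1.9636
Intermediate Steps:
O = 8 (O = 4*2 = 8)
z(M) = 8/M
X = 1/220 (X = 6/(-8 + 16*(29 + 54)) = 6/(-8 + 16*83) = 6/(-8 + 1328) = 6/1320 = 6*(1/1320) = 1/220 ≈ 0.0045455)
X*((((1 - 1*(-5))*(-1 - 3))*9)*z(4)) = ((((1 - 1*(-5))*(-1 - 3))*9)*(8/4))/220 = ((((1 + 5)*(-4))*9)*(8*(1/4)))/220 = (((6*(-4))*9)*2)/220 = (-24*9*2)/220 = (-216*2)/220 = (1/220)*(-432) = -108/55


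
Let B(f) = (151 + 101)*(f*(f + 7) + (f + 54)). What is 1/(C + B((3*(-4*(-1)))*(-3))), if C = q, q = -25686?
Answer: 1/241938 ≈ 4.1333e-6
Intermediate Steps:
C = -25686
B(f) = 13608 + 252*f + 252*f*(7 + f) (B(f) = 252*(f*(7 + f) + (54 + f)) = 252*(54 + f + f*(7 + f)) = 13608 + 252*f + 252*f*(7 + f))
1/(C + B((3*(-4*(-1)))*(-3))) = 1/(-25686 + (13608 + 252*((3*(-4*(-1)))*(-3))**2 + 2016*((3*(-4*(-1)))*(-3)))) = 1/(-25686 + (13608 + 252*((3*4)*(-3))**2 + 2016*((3*4)*(-3)))) = 1/(-25686 + (13608 + 252*(12*(-3))**2 + 2016*(12*(-3)))) = 1/(-25686 + (13608 + 252*(-36)**2 + 2016*(-36))) = 1/(-25686 + (13608 + 252*1296 - 72576)) = 1/(-25686 + (13608 + 326592 - 72576)) = 1/(-25686 + 267624) = 1/241938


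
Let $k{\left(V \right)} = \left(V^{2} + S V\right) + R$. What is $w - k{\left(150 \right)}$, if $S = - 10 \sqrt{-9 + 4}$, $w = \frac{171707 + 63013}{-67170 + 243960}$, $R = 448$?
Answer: $- \frac{135224740}{5893} + 1500 i \sqrt{5} \approx -22947.0 + 3354.1 i$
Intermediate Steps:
$w = \frac{7824}{5893}$ ($w = \frac{234720}{176790} = 234720 \cdot \frac{1}{176790} = \frac{7824}{5893} \approx 1.3277$)
$S = - 10 i \sqrt{5}$ ($S = - 10 \sqrt{-5} = - 10 i \sqrt{5} \approx - 22.361 i$)
$k{\left(V \right)} = 448 + V^{2} - 10 i V \sqrt{5}$ ($k{\left(V \right)} = \left(V^{2} + - 10 i \sqrt{5} V\right) + 448 = \left(V^{2} - 10 i V \sqrt{5}\right) + 448 = 448 + V^{2} - 10 i V \sqrt{5}$)
$w - k{\left(150 \right)} = \frac{7824}{5893} - \left(448 + 150^{2} - 10 i 150 \sqrt{5}\right) = \frac{7824}{5893} - \left(448 + 22500 - 1500 i \sqrt{5}\right) = \frac{7824}{5893} - \left(22948 - 1500 i \sqrt{5}\right) = - \frac{135224740}{5893} + 1500 i \sqrt{5}$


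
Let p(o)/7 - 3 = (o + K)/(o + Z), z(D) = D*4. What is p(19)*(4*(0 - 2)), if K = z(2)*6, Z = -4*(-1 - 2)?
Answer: -8960/31 ≈ -289.03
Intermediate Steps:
z(D) = 4*D
Z = 12 (Z = -4*(-3) = 12)
K = 48 (K = (4*2)*6 = 8*6 = 48)
p(o) = 21 + 7*(48 + o)/(12 + o) (p(o) = 21 + 7*((o + 48)/(o + 12)) = 21 + 7*((48 + o)/(12 + o)) = 21 + 7*(48 + o)/(12 + o))
p(19)*(4*(0 - 2)) = (28*(21 + 19)/(12 + 19))*(4*(0 - 2)) = (28*40/31)*(4*(-2)) = (28*(1/31)*40)*(-8) = (1120/31)*(-8) = -8960/31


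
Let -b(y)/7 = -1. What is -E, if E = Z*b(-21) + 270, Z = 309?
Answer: -2433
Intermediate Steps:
b(y) = 7 (b(y) = -7*(-1) = 7)
E = 2433 (E = 309*7 + 270 = 2163 + 270 = 2433)
-E = -1*2433 = -2433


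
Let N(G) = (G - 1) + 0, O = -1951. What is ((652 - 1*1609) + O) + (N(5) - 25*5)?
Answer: -3029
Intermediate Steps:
N(G) = -1 + G (N(G) = (-1 + G) + 0 = -1 + G)
((652 - 1*1609) + O) + (N(5) - 25*5) = ((652 - 1*1609) - 1951) + ((-1 + 5) - 25*5) = ((652 - 1609) - 1951) + (4 - 125) = (-957 - 1951) - 121 = -2908 - 121 = -3029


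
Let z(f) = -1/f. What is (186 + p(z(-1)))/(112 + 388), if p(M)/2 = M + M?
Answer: 19/50 ≈ 0.38000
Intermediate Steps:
p(M) = 4*M (p(M) = 2*(M + M) = 2*(2*M) = 4*M)
(186 + p(z(-1)))/(112 + 388) = (186 + 4*(-1/(-1)))/(112 + 388) = (186 + 4*(-1*(-1)))/500 = (186 + 4*1)*(1/500) = (186 + 4)*(1/500) = 190*(1/500) = 19/50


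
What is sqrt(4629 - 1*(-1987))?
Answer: 2*sqrt(1654) ≈ 81.339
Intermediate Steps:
sqrt(4629 - 1*(-1987)) = sqrt(4629 + 1987) = sqrt(6616) = 2*sqrt(1654)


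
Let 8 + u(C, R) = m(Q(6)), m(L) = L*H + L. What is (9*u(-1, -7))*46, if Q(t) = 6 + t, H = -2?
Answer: -8280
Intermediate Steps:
m(L) = -L (m(L) = L*(-2) + L = -2*L + L = -L)
u(C, R) = -20 (u(C, R) = -8 - (6 + 6) = -8 - 1*12 = -8 - 12 = -20)
(9*u(-1, -7))*46 = (9*(-20))*46 = -180*46 = -8280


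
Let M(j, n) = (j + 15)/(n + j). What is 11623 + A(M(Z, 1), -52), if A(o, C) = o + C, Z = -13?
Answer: 69425/6 ≈ 11571.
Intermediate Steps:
M(j, n) = (15 + j)/(j + n)
A(o, C) = C + o
11623 + A(M(Z, 1), -52) = 11623 + (-52 + (15 - 13)/(-13 + 1)) = 11623 + (-52 + 2/(-12)) = 11623 + (-52 - 1/12*2) = 11623 + (-52 - 1/6) = 11623 - 313/6 = 69425/6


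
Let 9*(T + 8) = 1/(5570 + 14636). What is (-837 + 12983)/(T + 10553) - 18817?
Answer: -36082219361443/1917650431 ≈ -18816.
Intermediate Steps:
T = -1454831/181854 (T = -8 + 1/(9*(5570 + 14636)) = -8 + (⅑)/20206 = -8 + (⅑)*(1/20206) = -8 + 1/181854 = -1454831/181854 ≈ -8.0000)
(-837 + 12983)/(T + 10553) - 18817 = (-837 + 12983)/(-1454831/181854 + 10553) - 18817 = 12146/(1917650431/181854) - 18817 = 12146*(181854/1917650431) - 18817 = 2208798684/1917650431 - 18817 = -36082219361443/1917650431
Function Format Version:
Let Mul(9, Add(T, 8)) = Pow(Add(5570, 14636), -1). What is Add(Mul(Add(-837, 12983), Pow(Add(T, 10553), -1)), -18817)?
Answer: Rational(-36082219361443, 1917650431) ≈ -18816.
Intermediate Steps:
T = Rational(-1454831, 181854) (T = Add(-8, Mul(Rational(1, 9), Pow(Add(5570, 14636), -1))) = Add(-8, Mul(Rational(1, 9), Pow(20206, -1))) = Add(-8, Mul(Rational(1, 9), Rational(1, 20206))) = Add(-8, Rational(1, 181854)) = Rational(-1454831, 181854) ≈ -8.0000)
Add(Mul(Add(-837, 12983), Pow(Add(T, 10553), -1)), -18817) = Add(Mul(Add(-837, 12983), Pow(Add(Rational(-1454831, 181854), 10553), -1)), -18817) = Add(Mul(12146, Pow(Rational(1917650431, 181854), -1)), -18817) = Add(Mul(12146, Rational(181854, 1917650431)), -18817) = Add(Rational(2208798684, 1917650431), -18817) = Rational(-36082219361443, 1917650431)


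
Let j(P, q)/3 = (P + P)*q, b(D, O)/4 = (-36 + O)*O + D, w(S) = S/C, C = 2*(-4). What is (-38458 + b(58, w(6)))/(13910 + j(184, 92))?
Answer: -152463/461912 ≈ -0.33007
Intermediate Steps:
C = -8
w(S) = -S/8 (w(S) = S/(-8) = S*(-⅛) = -S/8)
b(D, O) = 4*D + 4*O*(-36 + O) (b(D, O) = 4*((-36 + O)*O + D) = 4*(O*(-36 + O) + D) = 4*(D + O*(-36 + O)) = 4*D + 4*O*(-36 + O))
j(P, q) = 6*P*q (j(P, q) = 3*((P + P)*q) = 3*((2*P)*q) = 3*(2*P*q) = 6*P*q)
(-38458 + b(58, w(6)))/(13910 + j(184, 92)) = (-38458 + (-(-18)*6 + 4*58 + 4*(-⅛*6)²))/(13910 + 6*184*92) = (-38458 + (-144*(-¾) + 232 + 4*(-¾)²))/(13910 + 101568) = (-38458 + (108 + 232 + 4*(9/16)))/115478 = (-38458 + (108 + 232 + 9/4))*(1/115478) = (-38458 + 1369/4)*(1/115478) = -152463/4*1/115478 = -152463/461912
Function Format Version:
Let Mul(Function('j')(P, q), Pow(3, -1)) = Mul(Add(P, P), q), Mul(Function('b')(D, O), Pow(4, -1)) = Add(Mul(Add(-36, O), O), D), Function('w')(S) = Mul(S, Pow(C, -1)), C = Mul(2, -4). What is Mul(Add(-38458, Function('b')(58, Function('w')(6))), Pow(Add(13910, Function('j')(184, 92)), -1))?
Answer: Rational(-152463, 461912) ≈ -0.33007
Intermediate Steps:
C = -8
Function('w')(S) = Mul(Rational(-1, 8), S) (Function('w')(S) = Mul(S, Pow(-8, -1)) = Mul(S, Rational(-1, 8)) = Mul(Rational(-1, 8), S))
Function('b')(D, O) = Add(Mul(4, D), Mul(4, O, Add(-36, O))) (Function('b')(D, O) = Mul(4, Add(Mul(Add(-36, O), O), D)) = Mul(4, Add(Mul(O, Add(-36, O)), D)) = Mul(4, Add(D, Mul(O, Add(-36, O)))) = Add(Mul(4, D), Mul(4, O, Add(-36, O))))
Function('j')(P, q) = Mul(6, P, q) (Function('j')(P, q) = Mul(3, Mul(Add(P, P), q)) = Mul(3, Mul(Mul(2, P), q)) = Mul(3, Mul(2, P, q)) = Mul(6, P, q))
Mul(Add(-38458, Function('b')(58, Function('w')(6))), Pow(Add(13910, Function('j')(184, 92)), -1)) = Mul(Add(-38458, Add(Mul(-144, Mul(Rational(-1, 8), 6)), Mul(4, 58), Mul(4, Pow(Mul(Rational(-1, 8), 6), 2)))), Pow(Add(13910, Mul(6, 184, 92)), -1)) = Mul(Add(-38458, Add(Mul(-144, Rational(-3, 4)), 232, Mul(4, Pow(Rational(-3, 4), 2)))), Pow(Add(13910, 101568), -1)) = Mul(Add(-38458, Add(108, 232, Mul(4, Rational(9, 16)))), Pow(115478, -1)) = Mul(Add(-38458, Add(108, 232, Rational(9, 4))), Rational(1, 115478)) = Mul(Add(-38458, Rational(1369, 4)), Rational(1, 115478)) = Mul(Rational(-152463, 4), Rational(1, 115478)) = Rational(-152463, 461912)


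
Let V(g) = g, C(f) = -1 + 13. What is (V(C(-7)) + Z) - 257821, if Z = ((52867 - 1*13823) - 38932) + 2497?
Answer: -255200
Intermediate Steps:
C(f) = 12
Z = 2609 (Z = ((52867 - 13823) - 38932) + 2497 = (39044 - 38932) + 2497 = 112 + 2497 = 2609)
(V(C(-7)) + Z) - 257821 = (12 + 2609) - 257821 = 2621 - 257821 = -255200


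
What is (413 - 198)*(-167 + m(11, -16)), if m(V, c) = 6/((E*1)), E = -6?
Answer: -36120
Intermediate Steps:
m(V, c) = -1 (m(V, c) = 6/((-6*1)) = 6/(-6) = 6*(-⅙) = -1)
(413 - 198)*(-167 + m(11, -16)) = (413 - 198)*(-167 - 1) = 215*(-168) = -36120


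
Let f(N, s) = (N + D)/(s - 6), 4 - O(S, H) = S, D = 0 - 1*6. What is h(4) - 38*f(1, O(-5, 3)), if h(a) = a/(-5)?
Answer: 938/15 ≈ 62.533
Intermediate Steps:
D = -6 (D = 0 - 6 = -6)
O(S, H) = 4 - S
f(N, s) = (-6 + N)/(-6 + s) (f(N, s) = (N - 6)/(s - 6) = (-6 + N)/(-6 + s))
h(a) = -a/5 (h(a) = a*(-1/5) = -a/5)
h(4) - 38*f(1, O(-5, 3)) = -1/5*4 - 38*(-6 + 1)/(-6 + (4 - 1*(-5))) = -4/5 - 38*(-5)/(-6 + (4 + 5)) = -4/5 - 38*(-5)/(-6 + 9) = -4/5 - 38*(-5)/3 = -4/5 - 38*(-5/3) = -4/5 + 190/3 = 938/15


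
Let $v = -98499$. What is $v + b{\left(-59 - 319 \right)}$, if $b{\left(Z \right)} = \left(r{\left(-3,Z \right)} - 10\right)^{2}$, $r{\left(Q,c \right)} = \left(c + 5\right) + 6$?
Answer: $43630$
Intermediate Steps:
$r{\left(Q,c \right)} = 11 + c$ ($r{\left(Q,c \right)} = \left(5 + c\right) + 6 = 11 + c$)
$b{\left(Z \right)} = \left(1 + Z\right)^{2}$ ($b{\left(Z \right)} = \left(\left(11 + Z\right) - 10\right)^{2} = \left(1 + Z\right)^{2}$)
$v + b{\left(-59 - 319 \right)} = -98499 + \left(1 - 378\right)^{2} = -98499 + \left(-377\right)^{2} = -98499 + 142129 = 43630$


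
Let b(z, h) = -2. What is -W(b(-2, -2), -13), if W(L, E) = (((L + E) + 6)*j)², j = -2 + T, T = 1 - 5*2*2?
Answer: -35721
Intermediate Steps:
T = -19 (T = 1 - 10*2 = 1 - 20 = -19)
j = -21 (j = -2 - 19 = -21)
W(L, E) = (-126 - 21*E - 21*L)² (W(L, E) = (((L + E) + 6)*(-21))² = (((E + L) + 6)*(-21))² = ((6 + E + L)*(-21))² = (-126 - 21*E - 21*L)²)
-W(b(-2, -2), -13) = -441*(6 - 13 - 2)² = -441*(-9)² = -441*81 = -1*35721 = -35721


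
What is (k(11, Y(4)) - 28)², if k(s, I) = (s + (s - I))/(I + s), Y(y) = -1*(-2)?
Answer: 118336/169 ≈ 700.21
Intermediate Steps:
Y(y) = 2
k(s, I) = (-I + 2*s)/(I + s)
(k(11, Y(4)) - 28)² = ((-1*2 + 2*11)/(2 + 11) - 28)² = ((-2 + 22)/13 - 28)² = ((1/13)*20 - 28)² = (20/13 - 28)² = (-344/13)² = 118336/169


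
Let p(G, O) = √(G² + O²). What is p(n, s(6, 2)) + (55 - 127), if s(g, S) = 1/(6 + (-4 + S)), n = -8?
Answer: -72 + 5*√41/4 ≈ -63.996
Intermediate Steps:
s(g, S) = 1/(2 + S)
p(n, s(6, 2)) + (55 - 127) = √((-8)² + (1/(2 + 2))²) + (55 - 127) = √(64 + (1/4)²) - 72 = √(64 + (¼)²) - 72 = √(64 + 1/16) - 72 = √(1025/16) - 72 = 5*√41/4 - 72 = -72 + 5*√41/4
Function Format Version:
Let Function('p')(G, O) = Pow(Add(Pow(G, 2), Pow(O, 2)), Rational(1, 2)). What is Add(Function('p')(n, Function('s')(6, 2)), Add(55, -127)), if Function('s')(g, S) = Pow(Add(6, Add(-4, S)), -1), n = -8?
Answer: Add(-72, Mul(Rational(5, 4), Pow(41, Rational(1, 2)))) ≈ -63.996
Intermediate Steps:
Function('s')(g, S) = Pow(Add(2, S), -1)
Add(Function('p')(n, Function('s')(6, 2)), Add(55, -127)) = Add(Pow(Add(Pow(-8, 2), Pow(Pow(Add(2, 2), -1), 2)), Rational(1, 2)), Add(55, -127)) = Add(Pow(Add(64, Pow(Pow(4, -1), 2)), Rational(1, 2)), -72) = Add(Pow(Add(64, Pow(Rational(1, 4), 2)), Rational(1, 2)), -72) = Add(Pow(Add(64, Rational(1, 16)), Rational(1, 2)), -72) = Add(Pow(Rational(1025, 16), Rational(1, 2)), -72) = Add(Mul(Rational(5, 4), Pow(41, Rational(1, 2))), -72) = Add(-72, Mul(Rational(5, 4), Pow(41, Rational(1, 2))))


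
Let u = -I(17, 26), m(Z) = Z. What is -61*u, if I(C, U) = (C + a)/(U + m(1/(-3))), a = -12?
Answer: 915/77 ≈ 11.883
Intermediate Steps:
I(C, U) = (-12 + C)/(-⅓ + U) (I(C, U) = (C - 12)/(U + 1/(-3)) = (-12 + C)/(U - ⅓) = (-12 + C)/(-⅓ + U))
u = -15/77 (u = -3*(-12 + 17)/(-1 + 3*26) = -3*5/(-1 + 78) = -3*5/77 = -1*15/77 = -15/77 ≈ -0.19481)
-61*u = -61*(-15/77) = 915/77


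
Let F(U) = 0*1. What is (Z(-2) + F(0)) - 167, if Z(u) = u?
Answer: -169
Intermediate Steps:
F(U) = 0
(Z(-2) + F(0)) - 167 = (-2 + 0) - 167 = -2 - 167 = -169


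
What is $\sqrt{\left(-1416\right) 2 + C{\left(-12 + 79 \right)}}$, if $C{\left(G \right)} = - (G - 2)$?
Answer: $i \sqrt{2897} \approx 53.824 i$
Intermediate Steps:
$C{\left(G \right)} = 2 - G$ ($C{\left(G \right)} = - (-2 + G) = 2 - G$)
$\sqrt{\left(-1416\right) 2 + C{\left(-12 + 79 \right)}} = \sqrt{\left(-1416\right) 2 + \left(2 - \left(-12 + 79\right)\right)} = \sqrt{-2832 + \left(2 - 67\right)} = \sqrt{-2832 - 65} = \sqrt{-2897} = i \sqrt{2897}$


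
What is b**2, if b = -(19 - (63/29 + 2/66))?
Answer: 258405625/915849 ≈ 282.15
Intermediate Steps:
b = -16075/957 (b = -(19 - (63*(1/29) + 2*(1/66))) = -(19 - (63/29 + 1/33)) = -(19 - 1*2108/957) = -(19 - 2108/957) = -1*16075/957 = -16075/957 ≈ -16.797)
b**2 = (-16075/957)**2 = 258405625/915849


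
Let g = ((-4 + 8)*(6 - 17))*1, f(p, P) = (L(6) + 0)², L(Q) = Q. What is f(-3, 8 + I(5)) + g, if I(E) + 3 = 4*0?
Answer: -8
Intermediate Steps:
I(E) = -3 (I(E) = -3 + 4*0 = -3 + 0 = -3)
f(p, P) = 36 (f(p, P) = (6 + 0)² = 6² = 36)
g = -44 (g = (4*(-11))*1 = -44*1 = -44)
f(-3, 8 + I(5)) + g = 36 - 44 = -8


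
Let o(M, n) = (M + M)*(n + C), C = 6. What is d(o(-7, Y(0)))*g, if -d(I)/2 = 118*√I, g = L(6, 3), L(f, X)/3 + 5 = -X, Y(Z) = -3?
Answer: 5664*I*√42 ≈ 36707.0*I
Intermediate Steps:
o(M, n) = 2*M*(6 + n) (o(M, n) = (M + M)*(n + 6) = (2*M)*(6 + n) = 2*M*(6 + n))
L(f, X) = -15 - 3*X (L(f, X) = -15 + 3*(-X) = -15 - 3*X)
g = -24 (g = -15 - 3*3 = -15 - 9 = -24)
d(I) = -236*√I
d(o(-7, Y(0)))*g = -236*I*√14*√(6 - 3)*(-24) = -236*I*√42*(-24) = 5664*I*√42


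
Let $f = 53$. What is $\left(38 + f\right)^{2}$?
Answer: $8281$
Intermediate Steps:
$\left(38 + f\right)^{2} = \left(38 + 53\right)^{2} = 91^{2} = 8281$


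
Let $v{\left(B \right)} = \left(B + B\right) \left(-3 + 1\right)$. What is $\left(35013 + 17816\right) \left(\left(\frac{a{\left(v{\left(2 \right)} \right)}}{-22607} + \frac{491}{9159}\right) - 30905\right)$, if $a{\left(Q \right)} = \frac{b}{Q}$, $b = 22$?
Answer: $- \frac{1352232493277835127}{828230052} \approx -1.6327 \cdot 10^{9}$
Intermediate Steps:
$v{\left(B \right)} = - 4 B$ ($v{\left(B \right)} = 2 B \left(-2\right) = - 4 B$)
$a{\left(Q \right)} = \frac{22}{Q}$
$\left(35013 + 17816\right) \left(\left(\frac{a{\left(v{\left(2 \right)} \right)}}{-22607} + \frac{491}{9159}\right) - 30905\right) = \left(35013 + 17816\right) \left(\left(\frac{22 \frac{1}{\left(-4\right) 2}}{-22607} + \frac{491}{9159}\right) - 30905\right) = 52829 \left(\left(\frac{22}{-8} \left(- \frac{1}{22607}\right) + 491 \cdot \frac{1}{9159}\right) - 30905\right) = 52829 \left(\left(22 \left(- \frac{1}{8}\right) \left(- \frac{1}{22607}\right) + \frac{491}{9159}\right) - 30905\right) = 52829 \left(\left(\left(- \frac{11}{4}\right) \left(- \frac{1}{22607}\right) + \frac{491}{9159}\right) - 30905\right) = 52829 \left(\left(\frac{11}{90428} + \frac{491}{9159}\right) - 30905\right) = 52829 \left(\frac{44500897}{828230052} - 30905\right) = 52829 \left(- \frac{25596405256163}{828230052}\right) = - \frac{1352232493277835127}{828230052}$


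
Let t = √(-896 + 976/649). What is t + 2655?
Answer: 2655 + 4*I*√23547667/649 ≈ 2655.0 + 29.908*I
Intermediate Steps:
t = 4*I*√23547667/649 (t = √(-896 + 976*(1/649)) = √(-896 + 976/649) = √(-580528/649) = 4*I*√23547667/649 ≈ 29.908*I)
t + 2655 = 4*I*√23547667/649 + 2655 = 2655 + 4*I*√23547667/649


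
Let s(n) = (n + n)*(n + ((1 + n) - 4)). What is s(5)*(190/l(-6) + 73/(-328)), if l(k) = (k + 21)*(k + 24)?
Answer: 149135/4428 ≈ 33.680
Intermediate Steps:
l(k) = (21 + k)*(24 + k)
s(n) = 2*n*(-3 + 2*n) (s(n) = (2*n)*(n + (-3 + n)) = (2*n)*(-3 + 2*n) = 2*n*(-3 + 2*n))
s(5)*(190/l(-6) + 73/(-328)) = (2*5*(-3 + 2*5))*(190/(504 + (-6)**2 + 45*(-6)) + 73/(-328)) = (2*5*(-3 + 10))*(190/(504 + 36 - 270) + 73*(-1/328)) = (2*5*7)*(190/270 - 73/328) = 70*(190*(1/270) - 73/328) = 70*(19/27 - 73/328) = 70*(4261/8856) = 149135/4428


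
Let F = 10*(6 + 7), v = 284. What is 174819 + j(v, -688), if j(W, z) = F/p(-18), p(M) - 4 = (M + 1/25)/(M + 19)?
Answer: 61008581/349 ≈ 1.7481e+5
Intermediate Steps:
F = 130 (F = 10*13 = 130)
p(M) = 4 + (1/25 + M)/(19 + M) (p(M) = 4 + (M + 1/25)/(M + 19) = 4 + (M + 1/25)/(19 + M) = 4 + (1/25 + M)/(19 + M))
j(W, z) = -3250/349 (j(W, z) = 130/(((1901 + 125*(-18))/(25*(19 - 18)))) = 130/(((1/25)*(1901 - 2250)/1)) = 130/(((1/25)*1*(-349))) = 130/(-349/25) = 130*(-25/349) = -3250/349)
174819 + j(v, -688) = 174819 - 3250/349 = 61008581/349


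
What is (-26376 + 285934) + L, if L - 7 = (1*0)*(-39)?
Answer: 259565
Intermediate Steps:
L = 7 (L = 7 + (1*0)*(-39) = 7 + 0*(-39) = 7 + 0 = 7)
(-26376 + 285934) + L = (-26376 + 285934) + 7 = 259558 + 7 = 259565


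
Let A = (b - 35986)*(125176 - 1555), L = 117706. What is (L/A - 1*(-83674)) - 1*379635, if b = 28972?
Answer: -128310590755820/433538847 ≈ -2.9596e+5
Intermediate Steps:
A = -867077694 (A = (28972 - 35986)*(125176 - 1555) = -7014*123621 = -867077694)
(L/A - 1*(-83674)) - 1*379635 = (117706/(-867077694) - 1*(-83674)) - 1*379635 = (117706*(-1/867077694) + 83674) - 379635 = (-58853/433538847 + 83674) - 379635 = 36275929425025/433538847 - 379635 = -128310590755820/433538847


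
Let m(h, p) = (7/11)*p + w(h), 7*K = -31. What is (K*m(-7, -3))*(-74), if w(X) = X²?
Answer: 169756/11 ≈ 15432.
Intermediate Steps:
K = -31/7 (K = (⅐)*(-31) = -31/7 ≈ -4.4286)
m(h, p) = h² + 7*p/11 (m(h, p) = (7/11)*p + h² = (7*(1/11))*p + h² = 7*p/11 + h² = h² + 7*p/11)
(K*m(-7, -3))*(-74) = -31*((-7)² + (7/11)*(-3))/7*(-74) = -31*(49 - 21/11)/7*(-74) = -31/7*518/11*(-74) = -2294/11*(-74) = 169756/11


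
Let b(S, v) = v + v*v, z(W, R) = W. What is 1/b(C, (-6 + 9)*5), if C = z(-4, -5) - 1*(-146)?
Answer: 1/240 ≈ 0.0041667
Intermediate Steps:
C = 142 (C = -4 - 1*(-146) = -4 + 146 = 142)
b(S, v) = v + v²
1/b(C, (-6 + 9)*5) = 1/(((-6 + 9)*5)*(1 + (-6 + 9)*5)) = 1/((3*5)*(1 + 3*5)) = 1/(15*(1 + 15)) = 1/(15*16) = 1/240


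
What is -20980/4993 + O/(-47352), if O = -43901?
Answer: -774247267/236428536 ≈ -3.2748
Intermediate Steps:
-20980/4993 + O/(-47352) = -20980/4993 - 43901/(-47352) = -20980*1/4993 - 43901*(-1/47352) = -20980/4993 + 43901/47352 = -774247267/236428536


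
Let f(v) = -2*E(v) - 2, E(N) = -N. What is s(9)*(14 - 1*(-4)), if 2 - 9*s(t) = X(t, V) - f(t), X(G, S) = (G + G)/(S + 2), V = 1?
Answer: 24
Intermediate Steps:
X(G, S) = 2*G/(2 + S) (X(G, S) = (2*G)/(2 + S) = 2*G/(2 + S))
f(v) = -2 + 2*v (f(v) = -(-2)*v - 2 = 2*v - 2 = -2 + 2*v)
s(t) = 4*t/27 (s(t) = 2/9 - (2*t/(2 + 1) - (-2 + 2*t))/9 = 2/9 - (2*t/3 + (2 - 2*t))/9 = 2/9 - (2 - 4*t/3)/9 = 2/9 + (-2/9 + 4*t/27) = 4*t/27)
s(9)*(14 - 1*(-4)) = ((4/27)*9)*(14 - 1*(-4)) = 4*(14 + 4)/3 = (4/3)*18 = 24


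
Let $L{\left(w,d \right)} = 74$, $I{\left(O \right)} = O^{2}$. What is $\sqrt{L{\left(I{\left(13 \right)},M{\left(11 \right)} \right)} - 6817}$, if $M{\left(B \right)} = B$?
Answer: $i \sqrt{6743} \approx 82.116 i$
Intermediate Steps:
$\sqrt{L{\left(I{\left(13 \right)},M{\left(11 \right)} \right)} - 6817} = \sqrt{74 - 6817} = \sqrt{-6743} = i \sqrt{6743}$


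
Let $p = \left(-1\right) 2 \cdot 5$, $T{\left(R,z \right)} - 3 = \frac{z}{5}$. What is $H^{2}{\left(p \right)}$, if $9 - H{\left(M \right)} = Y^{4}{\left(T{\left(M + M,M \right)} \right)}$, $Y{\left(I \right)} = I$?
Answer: $64$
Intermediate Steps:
$T{\left(R,z \right)} = 3 + \frac{z}{5}$
$p = -10$ ($p = \left(-2\right) 5 = -10$)
$H{\left(M \right)} = 9 - \left(3 + \frac{M}{5}\right)^{4}$
$H^{2}{\left(p \right)} = \left(9 - \frac{\left(15 - 10\right)^{4}}{625}\right)^{2} = \left(9 - \frac{5^{4}}{625}\right)^{2} = \left(9 - 1\right)^{2} = 8^{2} = 64$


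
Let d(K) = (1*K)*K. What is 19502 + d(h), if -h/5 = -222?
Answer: 1251602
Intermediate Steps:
h = 1110 (h = -5*(-222) = 1110)
d(K) = K² (d(K) = K*K = K²)
19502 + d(h) = 19502 + 1110² = 19502 + 1232100 = 1251602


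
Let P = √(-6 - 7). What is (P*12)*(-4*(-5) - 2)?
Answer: 216*I*√13 ≈ 778.8*I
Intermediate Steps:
P = I*√13 (P = √(-13) = I*√13 ≈ 3.6056*I)
(P*12)*(-4*(-5) - 2) = ((I*√13)*12)*(-4*(-5) - 2) = (12*I*√13)*(20 - 2) = (12*I*√13)*18 = 216*I*√13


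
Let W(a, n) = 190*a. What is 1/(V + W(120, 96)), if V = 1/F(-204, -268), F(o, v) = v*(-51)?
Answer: 13668/311630401 ≈ 4.3860e-5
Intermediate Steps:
F(o, v) = -51*v
V = 1/13668 (V = 1/(-51*(-268)) = 1/13668 ≈ 7.3164e-5)
1/(V + W(120, 96)) = 1/(1/13668 + 190*120) = 1/(1/13668 + 22800) = 1/(311630401/13668) = 13668/311630401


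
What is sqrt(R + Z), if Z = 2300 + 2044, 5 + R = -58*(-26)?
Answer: sqrt(5847) ≈ 76.466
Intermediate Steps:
R = 1503 (R = -5 - 58*(-26) = -5 + 1508 = 1503)
Z = 4344
sqrt(R + Z) = sqrt(1503 + 4344) = sqrt(5847)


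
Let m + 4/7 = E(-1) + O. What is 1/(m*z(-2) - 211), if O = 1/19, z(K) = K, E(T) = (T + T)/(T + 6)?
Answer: -665/139093 ≈ -0.0047810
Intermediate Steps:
E(T) = 2*T/(6 + T) (E(T) = (2*T)/(6 + T) = 2*T/(6 + T))
O = 1/19 ≈ 0.052632
m = -611/665 (m = -4/7 + (2*(-1)/(6 - 1) + 1/19) = -4/7 + (2*(-1)/5 + 1/19) = -4/7 + (2*(-1)*(⅕) + 1/19) = -4/7 + (-⅖ + 1/19) = -4/7 - 33/95 = -611/665 ≈ -0.91880)
1/(m*z(-2) - 211) = 1/(-611/665*(-2) - 211) = 1/(1222/665 - 211) = 1/(-139093/665) = -665/139093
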